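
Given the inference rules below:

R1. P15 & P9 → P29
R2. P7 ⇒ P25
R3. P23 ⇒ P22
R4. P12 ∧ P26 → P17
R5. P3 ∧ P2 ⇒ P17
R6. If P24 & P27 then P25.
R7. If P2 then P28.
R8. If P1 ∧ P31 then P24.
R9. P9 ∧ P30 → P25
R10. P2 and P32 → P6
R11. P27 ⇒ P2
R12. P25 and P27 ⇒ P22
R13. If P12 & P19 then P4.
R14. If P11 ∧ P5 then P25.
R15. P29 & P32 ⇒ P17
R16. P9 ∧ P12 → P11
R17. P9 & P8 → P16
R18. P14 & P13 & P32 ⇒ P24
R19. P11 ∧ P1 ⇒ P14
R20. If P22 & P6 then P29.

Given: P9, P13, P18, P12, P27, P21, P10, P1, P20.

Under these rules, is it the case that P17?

No

Forward chaining from the given facts derives: P2, P11, P14, P28.
Rules concluding P17: R4 needs P26; R5 needs P3; R15 needs P29 — none of these are established.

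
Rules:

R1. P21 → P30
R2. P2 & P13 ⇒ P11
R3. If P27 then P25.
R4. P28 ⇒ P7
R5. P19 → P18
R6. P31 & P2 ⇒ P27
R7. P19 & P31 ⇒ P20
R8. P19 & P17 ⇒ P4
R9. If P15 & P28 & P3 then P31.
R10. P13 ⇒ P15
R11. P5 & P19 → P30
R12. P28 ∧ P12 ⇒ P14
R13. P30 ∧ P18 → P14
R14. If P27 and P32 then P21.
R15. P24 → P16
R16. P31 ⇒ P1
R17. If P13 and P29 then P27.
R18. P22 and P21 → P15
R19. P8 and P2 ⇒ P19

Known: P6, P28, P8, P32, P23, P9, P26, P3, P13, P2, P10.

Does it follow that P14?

Yes

P15  (by R10: P13)
P19  (by R19: P8, P2)
P18  (by R5: P19)
P31  (by R9: P15, P28, P3)
P27  (by R6: P31, P2)
P21  (by R14: P27, P32)
P30  (by R1: P21)
P14  (by R13: P30, P18)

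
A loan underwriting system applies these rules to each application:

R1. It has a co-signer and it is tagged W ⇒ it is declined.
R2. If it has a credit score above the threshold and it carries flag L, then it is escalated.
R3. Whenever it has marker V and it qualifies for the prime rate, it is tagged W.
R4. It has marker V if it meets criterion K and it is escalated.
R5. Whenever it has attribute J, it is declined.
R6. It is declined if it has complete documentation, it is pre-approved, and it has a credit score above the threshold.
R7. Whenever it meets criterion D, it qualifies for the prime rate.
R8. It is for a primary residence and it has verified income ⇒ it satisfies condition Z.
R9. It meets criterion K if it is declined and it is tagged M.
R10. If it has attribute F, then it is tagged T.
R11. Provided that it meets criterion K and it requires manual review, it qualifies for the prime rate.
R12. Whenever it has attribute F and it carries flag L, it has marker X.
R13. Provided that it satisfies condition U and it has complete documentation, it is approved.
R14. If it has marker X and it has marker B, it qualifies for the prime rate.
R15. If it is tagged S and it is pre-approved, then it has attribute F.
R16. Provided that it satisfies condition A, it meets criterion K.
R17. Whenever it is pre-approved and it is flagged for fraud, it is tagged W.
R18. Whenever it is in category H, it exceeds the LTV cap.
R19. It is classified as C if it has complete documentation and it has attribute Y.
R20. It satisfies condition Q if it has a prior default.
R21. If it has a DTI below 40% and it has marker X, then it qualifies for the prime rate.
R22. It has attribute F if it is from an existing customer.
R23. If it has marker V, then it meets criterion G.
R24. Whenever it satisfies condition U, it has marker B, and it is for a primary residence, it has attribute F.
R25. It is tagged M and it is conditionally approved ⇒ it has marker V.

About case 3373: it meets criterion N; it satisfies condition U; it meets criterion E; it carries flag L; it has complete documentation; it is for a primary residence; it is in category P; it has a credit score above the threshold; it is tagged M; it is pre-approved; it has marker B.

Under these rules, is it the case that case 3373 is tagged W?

Yes

By R2 (it has a credit score above the threshold, it carries flag L): it is escalated.
By R6 (it has complete documentation, it is pre-approved, it has a credit score above the threshold): it is declined.
By R9 (it is declined, it is tagged M): it meets criterion K.
By R24 (it satisfies condition U, it has marker B, it is for a primary residence): it has attribute F.
By R4 (it meets criterion K, it is escalated): it has marker V.
By R12 (it has attribute F, it carries flag L): it has marker X.
By R14 (it has marker X, it has marker B): it qualifies for the prime rate.
By R3 (it has marker V, it qualifies for the prime rate): it is tagged W.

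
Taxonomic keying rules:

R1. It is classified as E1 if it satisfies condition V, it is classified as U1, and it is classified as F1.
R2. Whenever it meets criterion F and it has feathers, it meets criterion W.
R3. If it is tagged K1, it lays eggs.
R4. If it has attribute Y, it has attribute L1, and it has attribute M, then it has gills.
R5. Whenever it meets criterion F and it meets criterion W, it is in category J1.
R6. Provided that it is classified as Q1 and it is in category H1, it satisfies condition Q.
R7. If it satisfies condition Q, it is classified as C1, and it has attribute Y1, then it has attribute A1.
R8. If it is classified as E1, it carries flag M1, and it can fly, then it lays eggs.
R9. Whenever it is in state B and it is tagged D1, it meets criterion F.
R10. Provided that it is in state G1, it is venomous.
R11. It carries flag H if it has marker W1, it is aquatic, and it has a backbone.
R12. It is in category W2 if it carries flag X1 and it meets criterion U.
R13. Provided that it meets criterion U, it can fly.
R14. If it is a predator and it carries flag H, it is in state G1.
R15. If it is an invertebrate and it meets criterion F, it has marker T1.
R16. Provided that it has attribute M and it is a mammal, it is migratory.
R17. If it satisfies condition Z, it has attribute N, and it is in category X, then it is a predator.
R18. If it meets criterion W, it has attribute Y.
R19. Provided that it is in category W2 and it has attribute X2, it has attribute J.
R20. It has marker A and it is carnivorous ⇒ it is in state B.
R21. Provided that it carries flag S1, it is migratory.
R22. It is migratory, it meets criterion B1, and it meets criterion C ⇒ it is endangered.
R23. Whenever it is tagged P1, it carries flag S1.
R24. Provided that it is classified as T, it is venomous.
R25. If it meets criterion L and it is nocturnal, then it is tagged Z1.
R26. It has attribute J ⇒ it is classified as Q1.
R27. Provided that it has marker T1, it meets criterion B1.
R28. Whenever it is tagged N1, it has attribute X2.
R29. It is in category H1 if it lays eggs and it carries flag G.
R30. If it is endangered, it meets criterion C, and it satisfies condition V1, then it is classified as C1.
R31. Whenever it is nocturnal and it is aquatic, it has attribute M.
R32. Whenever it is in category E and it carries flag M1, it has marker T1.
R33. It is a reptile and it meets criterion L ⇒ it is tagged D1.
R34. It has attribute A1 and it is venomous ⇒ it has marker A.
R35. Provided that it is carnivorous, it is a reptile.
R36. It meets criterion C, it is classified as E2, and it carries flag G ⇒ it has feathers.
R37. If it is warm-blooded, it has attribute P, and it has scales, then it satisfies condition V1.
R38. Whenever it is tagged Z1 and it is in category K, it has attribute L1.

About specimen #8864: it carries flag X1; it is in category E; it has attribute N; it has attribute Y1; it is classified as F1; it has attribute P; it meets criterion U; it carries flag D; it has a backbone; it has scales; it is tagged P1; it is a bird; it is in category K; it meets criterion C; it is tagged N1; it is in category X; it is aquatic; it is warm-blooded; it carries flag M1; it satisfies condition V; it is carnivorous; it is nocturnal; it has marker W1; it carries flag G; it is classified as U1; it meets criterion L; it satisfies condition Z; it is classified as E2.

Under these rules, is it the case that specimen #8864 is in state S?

No

Forward chaining from the given facts derives: is classified as E1, carries flag H, is in category W2, can fly, is a predator, carries flag S1, is tagged Z1, has attribute X2, has attribute M, has marker T1, is a reptile, has feathers, satisfies condition V1, has attribute L1, lays eggs, is in state G1, has attribute J, is migratory, is classified as Q1, meets criterion B1, is in category H1, is tagged D1, satisfies condition Q, is venomous, is endangered, is classified as C1, has attribute A1, has marker A, is in state B, meets criterion F, meets criterion W, is in category J1, has attribute Y, has gills.
No rule has "it is in state S" as its conclusion, and it is not among the given facts.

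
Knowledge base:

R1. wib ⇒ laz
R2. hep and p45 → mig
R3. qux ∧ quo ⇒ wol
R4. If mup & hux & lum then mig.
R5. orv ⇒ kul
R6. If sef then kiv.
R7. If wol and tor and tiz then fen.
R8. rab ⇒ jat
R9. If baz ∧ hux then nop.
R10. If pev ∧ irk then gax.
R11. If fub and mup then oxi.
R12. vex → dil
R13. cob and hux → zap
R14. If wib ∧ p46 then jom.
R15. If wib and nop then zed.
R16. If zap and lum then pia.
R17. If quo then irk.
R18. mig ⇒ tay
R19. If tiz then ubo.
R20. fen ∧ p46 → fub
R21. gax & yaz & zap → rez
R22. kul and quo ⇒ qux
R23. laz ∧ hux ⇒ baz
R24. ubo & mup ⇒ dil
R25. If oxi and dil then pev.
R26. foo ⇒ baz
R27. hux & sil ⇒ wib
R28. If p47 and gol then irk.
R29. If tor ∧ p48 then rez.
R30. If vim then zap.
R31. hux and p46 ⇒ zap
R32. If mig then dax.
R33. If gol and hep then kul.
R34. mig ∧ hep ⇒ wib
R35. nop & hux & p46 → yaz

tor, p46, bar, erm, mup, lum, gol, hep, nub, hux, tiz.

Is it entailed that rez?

No

Forward chaining from the given facts derives: mig, tay, ubo, dil, zap, dax, kul, wib, laz, jom, pia, baz, nop, zed, yaz.
Rules concluding rez: R21 needs gax; R29 needs p48 — none of these are established.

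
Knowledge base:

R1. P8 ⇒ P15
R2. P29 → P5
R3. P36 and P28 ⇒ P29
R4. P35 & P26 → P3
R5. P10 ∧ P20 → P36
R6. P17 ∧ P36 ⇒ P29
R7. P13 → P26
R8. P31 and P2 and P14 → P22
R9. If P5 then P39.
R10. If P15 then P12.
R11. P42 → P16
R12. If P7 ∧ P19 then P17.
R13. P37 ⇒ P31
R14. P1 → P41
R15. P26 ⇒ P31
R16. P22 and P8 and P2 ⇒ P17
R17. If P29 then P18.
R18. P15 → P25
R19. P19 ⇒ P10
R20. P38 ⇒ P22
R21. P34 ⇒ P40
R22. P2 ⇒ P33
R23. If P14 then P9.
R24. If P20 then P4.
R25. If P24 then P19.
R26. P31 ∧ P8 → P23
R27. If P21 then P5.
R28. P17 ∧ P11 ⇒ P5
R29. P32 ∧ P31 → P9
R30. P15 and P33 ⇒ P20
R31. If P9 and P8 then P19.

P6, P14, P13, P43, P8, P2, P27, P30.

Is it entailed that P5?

Yes

P15  (by R1: P8)
P26  (by R7: P13)
P31  (by R15: P26)
P33  (by R22: P2)
P9  (by R23: P14)
P20  (by R30: P15, P33)
P19  (by R31: P9, P8)
P22  (by R8: P31, P2, P14)
P17  (by R16: P22, P8, P2)
P10  (by R19: P19)
P36  (by R5: P10, P20)
P29  (by R6: P17, P36)
P5  (by R2: P29)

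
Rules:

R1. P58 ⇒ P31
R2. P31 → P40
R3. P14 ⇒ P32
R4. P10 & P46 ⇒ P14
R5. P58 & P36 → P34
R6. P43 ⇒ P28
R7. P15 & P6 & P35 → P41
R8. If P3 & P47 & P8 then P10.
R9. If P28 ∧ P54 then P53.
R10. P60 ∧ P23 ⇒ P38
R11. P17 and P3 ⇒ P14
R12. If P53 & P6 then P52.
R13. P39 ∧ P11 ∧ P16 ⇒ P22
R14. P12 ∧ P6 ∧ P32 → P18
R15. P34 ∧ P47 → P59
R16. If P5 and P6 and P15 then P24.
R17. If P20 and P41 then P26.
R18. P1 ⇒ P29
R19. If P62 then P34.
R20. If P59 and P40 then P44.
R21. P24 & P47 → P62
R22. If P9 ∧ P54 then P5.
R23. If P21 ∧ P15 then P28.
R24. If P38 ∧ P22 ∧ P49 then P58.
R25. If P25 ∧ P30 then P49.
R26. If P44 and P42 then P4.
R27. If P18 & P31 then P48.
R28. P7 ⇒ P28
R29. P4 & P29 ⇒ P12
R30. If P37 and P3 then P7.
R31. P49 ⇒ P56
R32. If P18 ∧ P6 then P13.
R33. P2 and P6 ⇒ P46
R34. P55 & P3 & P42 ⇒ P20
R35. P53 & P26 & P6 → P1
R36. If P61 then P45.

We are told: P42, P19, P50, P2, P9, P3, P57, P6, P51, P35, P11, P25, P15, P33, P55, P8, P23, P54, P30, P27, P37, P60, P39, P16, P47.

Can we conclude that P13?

P41  (by R7: P15, P6, P35)
P10  (by R8: P3, P47, P8)
P38  (by R10: P60, P23)
P22  (by R13: P39, P11, P16)
P5  (by R22: P9, P54)
P49  (by R25: P25, P30)
P7  (by R30: P37, P3)
P46  (by R33: P2, P6)
P20  (by R34: P55, P3, P42)
P14  (by R4: P10, P46)
P24  (by R16: P5, P6, P15)
P26  (by R17: P20, P41)
P62  (by R21: P24, P47)
P58  (by R24: P38, P22, P49)
P28  (by R28: P7)
P31  (by R1: P58)
P40  (by R2: P31)
P32  (by R3: P14)
P53  (by R9: P28, P54)
P34  (by R19: P62)
P1  (by R35: P53, P26, P6)
P59  (by R15: P34, P47)
P29  (by R18: P1)
P44  (by R20: P59, P40)
P4  (by R26: P44, P42)
P12  (by R29: P4, P29)
P18  (by R14: P12, P6, P32)
P13  (by R32: P18, P6)

Yes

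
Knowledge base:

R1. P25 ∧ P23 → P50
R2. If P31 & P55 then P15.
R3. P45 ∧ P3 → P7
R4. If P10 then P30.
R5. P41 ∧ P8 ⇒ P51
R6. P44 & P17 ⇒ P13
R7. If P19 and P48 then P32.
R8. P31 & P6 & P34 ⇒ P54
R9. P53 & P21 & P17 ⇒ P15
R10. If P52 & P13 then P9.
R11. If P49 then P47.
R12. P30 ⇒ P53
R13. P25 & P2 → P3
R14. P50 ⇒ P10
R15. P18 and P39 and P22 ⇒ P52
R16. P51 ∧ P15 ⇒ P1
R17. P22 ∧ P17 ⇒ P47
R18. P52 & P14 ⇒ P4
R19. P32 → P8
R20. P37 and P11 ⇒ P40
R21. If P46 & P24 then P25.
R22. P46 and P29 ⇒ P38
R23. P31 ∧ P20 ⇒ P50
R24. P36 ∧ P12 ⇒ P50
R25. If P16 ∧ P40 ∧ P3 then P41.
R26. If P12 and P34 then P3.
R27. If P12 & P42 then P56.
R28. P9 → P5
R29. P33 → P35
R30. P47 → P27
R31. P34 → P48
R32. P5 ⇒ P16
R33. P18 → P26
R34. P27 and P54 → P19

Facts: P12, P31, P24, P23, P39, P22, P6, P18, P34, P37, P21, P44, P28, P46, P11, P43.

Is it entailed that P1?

No

Forward chaining from the given facts derives: P54, P52, P40, P25, P3, P48, P26, P50, P10, P30, P53.
The only rule concluding P1 is R16, which needs P51; that is never established.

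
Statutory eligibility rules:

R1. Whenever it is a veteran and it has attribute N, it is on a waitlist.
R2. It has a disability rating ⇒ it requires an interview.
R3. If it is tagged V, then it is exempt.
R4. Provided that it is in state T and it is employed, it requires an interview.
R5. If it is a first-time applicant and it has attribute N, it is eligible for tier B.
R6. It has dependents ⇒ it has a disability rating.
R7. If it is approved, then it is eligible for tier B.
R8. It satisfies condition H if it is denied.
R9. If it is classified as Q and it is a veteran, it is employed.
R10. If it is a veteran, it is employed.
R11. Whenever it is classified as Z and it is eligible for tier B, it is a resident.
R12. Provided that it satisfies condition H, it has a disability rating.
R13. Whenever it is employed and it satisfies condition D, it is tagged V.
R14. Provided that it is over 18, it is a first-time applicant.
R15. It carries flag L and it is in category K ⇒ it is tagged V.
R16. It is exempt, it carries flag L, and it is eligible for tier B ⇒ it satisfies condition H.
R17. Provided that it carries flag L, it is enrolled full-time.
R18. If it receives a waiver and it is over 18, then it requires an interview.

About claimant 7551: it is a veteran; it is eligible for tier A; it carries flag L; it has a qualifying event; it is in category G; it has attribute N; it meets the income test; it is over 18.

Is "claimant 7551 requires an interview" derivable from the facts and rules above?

Forward chaining from the given facts derives: is on a waitlist, is employed, is a first-time applicant, is enrolled full-time, is eligible for tier B.
Rules concluding "it requires an interview": R2 needs "it has a disability rating"; R4 needs "it is in state T"; R18 needs "it receives a waiver" — none of these are established.

No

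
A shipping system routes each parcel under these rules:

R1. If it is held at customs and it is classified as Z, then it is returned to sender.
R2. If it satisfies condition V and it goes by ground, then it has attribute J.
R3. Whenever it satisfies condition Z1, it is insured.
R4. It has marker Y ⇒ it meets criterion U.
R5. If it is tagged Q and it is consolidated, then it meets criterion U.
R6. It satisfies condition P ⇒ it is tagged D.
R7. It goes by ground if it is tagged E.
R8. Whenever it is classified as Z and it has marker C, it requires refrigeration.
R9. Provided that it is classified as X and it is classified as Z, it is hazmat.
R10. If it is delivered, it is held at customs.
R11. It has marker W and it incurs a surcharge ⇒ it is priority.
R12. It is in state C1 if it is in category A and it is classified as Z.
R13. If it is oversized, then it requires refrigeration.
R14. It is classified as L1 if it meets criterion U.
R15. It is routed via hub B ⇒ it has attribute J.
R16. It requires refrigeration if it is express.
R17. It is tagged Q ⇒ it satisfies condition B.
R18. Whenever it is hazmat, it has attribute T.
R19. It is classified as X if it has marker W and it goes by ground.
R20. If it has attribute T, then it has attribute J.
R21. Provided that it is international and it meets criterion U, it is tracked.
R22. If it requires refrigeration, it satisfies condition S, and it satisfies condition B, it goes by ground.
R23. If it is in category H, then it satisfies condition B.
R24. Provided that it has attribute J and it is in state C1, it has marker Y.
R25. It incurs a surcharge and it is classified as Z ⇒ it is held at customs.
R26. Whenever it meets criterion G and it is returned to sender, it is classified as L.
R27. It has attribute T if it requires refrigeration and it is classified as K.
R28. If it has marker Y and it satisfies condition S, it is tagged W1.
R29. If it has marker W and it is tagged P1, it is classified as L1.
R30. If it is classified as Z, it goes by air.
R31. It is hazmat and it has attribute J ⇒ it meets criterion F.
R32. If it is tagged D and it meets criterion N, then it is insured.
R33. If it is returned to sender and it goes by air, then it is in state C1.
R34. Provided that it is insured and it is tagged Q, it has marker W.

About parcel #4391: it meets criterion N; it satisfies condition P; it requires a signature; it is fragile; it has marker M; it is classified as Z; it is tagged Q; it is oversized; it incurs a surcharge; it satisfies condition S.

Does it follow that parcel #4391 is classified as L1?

By R6 (it satisfies condition P): it is tagged D.
By R13 (it is oversized): it requires refrigeration.
By R17 (it is tagged Q): it satisfies condition B.
By R22 (it requires refrigeration, it satisfies condition S, it satisfies condition B): it goes by ground.
By R25 (it incurs a surcharge, it is classified as Z): it is held at customs.
By R30 (it is classified as Z): it goes by air.
By R32 (it is tagged D, it meets criterion N): it is insured.
By R34 (it is insured, it is tagged Q): it has marker W.
By R1 (it is held at customs, it is classified as Z): it is returned to sender.
By R19 (it has marker W, it goes by ground): it is classified as X.
By R33 (it is returned to sender, it goes by air): it is in state C1.
By R9 (it is classified as X, it is classified as Z): it is hazmat.
By R18 (it is hazmat): it has attribute T.
By R20 (it has attribute T): it has attribute J.
By R24 (it has attribute J, it is in state C1): it has marker Y.
By R4 (it has marker Y): it meets criterion U.
By R14 (it meets criterion U): it is classified as L1.

Yes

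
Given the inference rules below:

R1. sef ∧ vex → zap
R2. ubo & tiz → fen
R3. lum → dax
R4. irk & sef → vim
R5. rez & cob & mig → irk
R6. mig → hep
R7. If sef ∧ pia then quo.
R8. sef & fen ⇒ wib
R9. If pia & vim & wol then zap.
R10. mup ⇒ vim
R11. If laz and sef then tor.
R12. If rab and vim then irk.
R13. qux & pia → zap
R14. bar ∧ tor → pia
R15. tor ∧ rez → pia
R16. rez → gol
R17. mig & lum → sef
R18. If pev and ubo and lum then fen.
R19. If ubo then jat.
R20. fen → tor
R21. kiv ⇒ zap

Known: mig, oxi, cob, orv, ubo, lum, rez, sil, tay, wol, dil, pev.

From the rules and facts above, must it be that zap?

Yes

irk  (by R5: rez, cob, mig)
sef  (by R17: mig, lum)
fen  (by R18: pev, ubo, lum)
tor  (by R20: fen)
vim  (by R4: irk, sef)
pia  (by R15: tor, rez)
zap  (by R9: pia, vim, wol)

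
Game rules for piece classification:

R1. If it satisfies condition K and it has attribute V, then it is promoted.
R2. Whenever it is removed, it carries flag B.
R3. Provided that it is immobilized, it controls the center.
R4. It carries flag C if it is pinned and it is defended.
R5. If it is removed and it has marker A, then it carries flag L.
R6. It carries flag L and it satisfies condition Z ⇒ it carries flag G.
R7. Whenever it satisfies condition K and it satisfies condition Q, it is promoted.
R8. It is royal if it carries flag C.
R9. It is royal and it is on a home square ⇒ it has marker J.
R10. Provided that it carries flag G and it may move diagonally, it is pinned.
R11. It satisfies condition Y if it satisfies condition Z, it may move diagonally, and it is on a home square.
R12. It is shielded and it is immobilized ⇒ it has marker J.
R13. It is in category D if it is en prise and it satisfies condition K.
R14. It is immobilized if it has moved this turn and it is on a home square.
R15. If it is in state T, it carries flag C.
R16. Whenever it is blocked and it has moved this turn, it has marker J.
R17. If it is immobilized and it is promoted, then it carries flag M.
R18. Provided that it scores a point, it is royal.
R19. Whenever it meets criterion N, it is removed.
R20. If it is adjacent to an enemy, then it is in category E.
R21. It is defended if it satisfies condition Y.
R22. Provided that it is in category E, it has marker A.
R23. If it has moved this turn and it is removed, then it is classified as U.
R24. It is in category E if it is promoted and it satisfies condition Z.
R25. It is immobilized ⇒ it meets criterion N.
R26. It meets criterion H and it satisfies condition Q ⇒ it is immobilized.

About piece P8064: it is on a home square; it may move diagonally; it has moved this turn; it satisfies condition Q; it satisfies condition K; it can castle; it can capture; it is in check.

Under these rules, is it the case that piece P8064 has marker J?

No

Forward chaining from the given facts derives: is promoted, is immobilized, carries flag M, meets criterion N, controls the center, is removed, is classified as U, carries flag B.
Rules concluding "it has marker J": R9 needs "it is royal"; R12 needs "it is shielded"; R16 needs "it is blocked" — none of these are established.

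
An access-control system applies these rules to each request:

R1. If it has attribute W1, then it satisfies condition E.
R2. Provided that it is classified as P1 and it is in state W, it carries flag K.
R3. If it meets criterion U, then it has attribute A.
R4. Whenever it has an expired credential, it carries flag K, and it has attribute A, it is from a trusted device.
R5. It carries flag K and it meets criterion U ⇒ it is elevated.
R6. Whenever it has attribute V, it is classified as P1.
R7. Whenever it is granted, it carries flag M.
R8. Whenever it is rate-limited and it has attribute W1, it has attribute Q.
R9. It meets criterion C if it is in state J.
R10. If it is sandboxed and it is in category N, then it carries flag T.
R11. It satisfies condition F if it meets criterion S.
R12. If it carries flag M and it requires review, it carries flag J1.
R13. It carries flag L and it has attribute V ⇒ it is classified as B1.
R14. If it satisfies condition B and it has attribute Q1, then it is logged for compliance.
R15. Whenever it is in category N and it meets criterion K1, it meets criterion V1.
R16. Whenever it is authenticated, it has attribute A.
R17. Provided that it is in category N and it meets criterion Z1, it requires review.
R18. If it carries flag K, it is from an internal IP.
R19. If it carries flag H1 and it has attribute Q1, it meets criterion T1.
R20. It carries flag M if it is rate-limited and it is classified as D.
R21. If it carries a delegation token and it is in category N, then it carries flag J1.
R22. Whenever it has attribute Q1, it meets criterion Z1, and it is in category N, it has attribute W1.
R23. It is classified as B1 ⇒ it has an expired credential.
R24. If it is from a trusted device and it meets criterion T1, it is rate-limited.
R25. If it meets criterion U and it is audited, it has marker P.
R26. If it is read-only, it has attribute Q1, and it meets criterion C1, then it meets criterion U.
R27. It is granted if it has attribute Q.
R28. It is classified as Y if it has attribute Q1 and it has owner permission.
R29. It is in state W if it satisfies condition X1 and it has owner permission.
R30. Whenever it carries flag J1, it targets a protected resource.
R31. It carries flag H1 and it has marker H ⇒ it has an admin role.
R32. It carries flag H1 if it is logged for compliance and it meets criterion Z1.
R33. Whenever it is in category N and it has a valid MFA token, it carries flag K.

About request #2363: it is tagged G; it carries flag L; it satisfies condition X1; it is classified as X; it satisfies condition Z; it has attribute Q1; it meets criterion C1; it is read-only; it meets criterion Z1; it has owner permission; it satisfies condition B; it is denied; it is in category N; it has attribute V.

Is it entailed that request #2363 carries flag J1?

By R6 (it has attribute V): it is classified as P1.
By R13 (it carries flag L, it has attribute V): it is classified as B1.
By R14 (it satisfies condition B, it has attribute Q1): it is logged for compliance.
By R17 (it is in category N, it meets criterion Z1): it requires review.
By R22 (it has attribute Q1, it meets criterion Z1, it is in category N): it has attribute W1.
By R23 (it is classified as B1): it has an expired credential.
By R26 (it is read-only, it has attribute Q1, it meets criterion C1): it meets criterion U.
By R29 (it satisfies condition X1, it has owner permission): it is in state W.
By R32 (it is logged for compliance, it meets criterion Z1): it carries flag H1.
By R2 (it is classified as P1, it is in state W): it carries flag K.
By R3 (it meets criterion U): it has attribute A.
By R4 (it has an expired credential, it carries flag K, it has attribute A): it is from a trusted device.
By R19 (it carries flag H1, it has attribute Q1): it meets criterion T1.
By R24 (it is from a trusted device, it meets criterion T1): it is rate-limited.
By R8 (it is rate-limited, it has attribute W1): it has attribute Q.
By R27 (it has attribute Q): it is granted.
By R7 (it is granted): it carries flag M.
By R12 (it carries flag M, it requires review): it carries flag J1.

Yes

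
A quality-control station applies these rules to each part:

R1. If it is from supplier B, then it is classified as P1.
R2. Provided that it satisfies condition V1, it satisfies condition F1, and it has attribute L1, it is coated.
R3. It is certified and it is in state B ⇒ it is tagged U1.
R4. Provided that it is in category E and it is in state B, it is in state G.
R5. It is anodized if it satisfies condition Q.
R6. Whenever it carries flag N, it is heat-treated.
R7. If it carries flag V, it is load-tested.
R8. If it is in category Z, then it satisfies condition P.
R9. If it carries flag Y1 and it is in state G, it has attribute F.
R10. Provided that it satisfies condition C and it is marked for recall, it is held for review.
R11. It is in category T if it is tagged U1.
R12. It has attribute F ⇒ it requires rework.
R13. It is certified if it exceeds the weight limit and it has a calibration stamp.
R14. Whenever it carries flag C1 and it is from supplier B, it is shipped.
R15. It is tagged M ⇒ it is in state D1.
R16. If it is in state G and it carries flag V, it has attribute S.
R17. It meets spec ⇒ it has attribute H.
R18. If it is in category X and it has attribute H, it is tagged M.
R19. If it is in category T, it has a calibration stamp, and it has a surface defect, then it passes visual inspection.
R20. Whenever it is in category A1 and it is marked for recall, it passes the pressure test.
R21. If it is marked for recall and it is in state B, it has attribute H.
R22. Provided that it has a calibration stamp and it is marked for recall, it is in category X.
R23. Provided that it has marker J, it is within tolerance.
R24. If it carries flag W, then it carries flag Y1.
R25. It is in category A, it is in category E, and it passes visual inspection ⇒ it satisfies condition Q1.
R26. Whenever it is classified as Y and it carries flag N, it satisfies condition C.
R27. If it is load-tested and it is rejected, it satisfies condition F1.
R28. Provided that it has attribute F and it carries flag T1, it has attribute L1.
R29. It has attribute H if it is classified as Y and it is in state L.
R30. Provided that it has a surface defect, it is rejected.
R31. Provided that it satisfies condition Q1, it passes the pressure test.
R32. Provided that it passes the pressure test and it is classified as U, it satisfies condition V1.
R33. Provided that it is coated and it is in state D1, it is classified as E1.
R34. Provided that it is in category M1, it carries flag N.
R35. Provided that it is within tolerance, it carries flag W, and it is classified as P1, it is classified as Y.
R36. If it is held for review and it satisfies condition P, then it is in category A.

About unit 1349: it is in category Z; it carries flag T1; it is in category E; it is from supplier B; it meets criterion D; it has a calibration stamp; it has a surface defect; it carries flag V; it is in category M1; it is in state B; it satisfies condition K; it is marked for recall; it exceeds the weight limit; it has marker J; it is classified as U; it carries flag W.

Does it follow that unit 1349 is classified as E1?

By R1 (it is from supplier B): it is classified as P1.
By R4 (it is in category E, it is in state B): it is in state G.
By R7 (it carries flag V): it is load-tested.
By R8 (it is in category Z): it satisfies condition P.
By R13 (it exceeds the weight limit, it has a calibration stamp): it is certified.
By R21 (it is marked for recall, it is in state B): it has attribute H.
By R22 (it has a calibration stamp, it is marked for recall): it is in category X.
By R23 (it has marker J): it is within tolerance.
By R24 (it carries flag W): it carries flag Y1.
By R30 (it has a surface defect): it is rejected.
By R34 (it is in category M1): it carries flag N.
By R35 (it is within tolerance, it carries flag W, it is classified as P1): it is classified as Y.
By R3 (it is certified, it is in state B): it is tagged U1.
By R9 (it carries flag Y1, it is in state G): it has attribute F.
By R11 (it is tagged U1): it is in category T.
By R18 (it is in category X, it has attribute H): it is tagged M.
By R19 (it is in category T, it has a calibration stamp, it has a surface defect): it passes visual inspection.
By R26 (it is classified as Y, it carries flag N): it satisfies condition C.
By R27 (it is load-tested, it is rejected): it satisfies condition F1.
By R28 (it has attribute F, it carries flag T1): it has attribute L1.
By R10 (it satisfies condition C, it is marked for recall): it is held for review.
By R15 (it is tagged M): it is in state D1.
By R36 (it is held for review, it satisfies condition P): it is in category A.
By R25 (it is in category A, it is in category E, it passes visual inspection): it satisfies condition Q1.
By R31 (it satisfies condition Q1): it passes the pressure test.
By R32 (it passes the pressure test, it is classified as U): it satisfies condition V1.
By R2 (it satisfies condition V1, it satisfies condition F1, it has attribute L1): it is coated.
By R33 (it is coated, it is in state D1): it is classified as E1.

Yes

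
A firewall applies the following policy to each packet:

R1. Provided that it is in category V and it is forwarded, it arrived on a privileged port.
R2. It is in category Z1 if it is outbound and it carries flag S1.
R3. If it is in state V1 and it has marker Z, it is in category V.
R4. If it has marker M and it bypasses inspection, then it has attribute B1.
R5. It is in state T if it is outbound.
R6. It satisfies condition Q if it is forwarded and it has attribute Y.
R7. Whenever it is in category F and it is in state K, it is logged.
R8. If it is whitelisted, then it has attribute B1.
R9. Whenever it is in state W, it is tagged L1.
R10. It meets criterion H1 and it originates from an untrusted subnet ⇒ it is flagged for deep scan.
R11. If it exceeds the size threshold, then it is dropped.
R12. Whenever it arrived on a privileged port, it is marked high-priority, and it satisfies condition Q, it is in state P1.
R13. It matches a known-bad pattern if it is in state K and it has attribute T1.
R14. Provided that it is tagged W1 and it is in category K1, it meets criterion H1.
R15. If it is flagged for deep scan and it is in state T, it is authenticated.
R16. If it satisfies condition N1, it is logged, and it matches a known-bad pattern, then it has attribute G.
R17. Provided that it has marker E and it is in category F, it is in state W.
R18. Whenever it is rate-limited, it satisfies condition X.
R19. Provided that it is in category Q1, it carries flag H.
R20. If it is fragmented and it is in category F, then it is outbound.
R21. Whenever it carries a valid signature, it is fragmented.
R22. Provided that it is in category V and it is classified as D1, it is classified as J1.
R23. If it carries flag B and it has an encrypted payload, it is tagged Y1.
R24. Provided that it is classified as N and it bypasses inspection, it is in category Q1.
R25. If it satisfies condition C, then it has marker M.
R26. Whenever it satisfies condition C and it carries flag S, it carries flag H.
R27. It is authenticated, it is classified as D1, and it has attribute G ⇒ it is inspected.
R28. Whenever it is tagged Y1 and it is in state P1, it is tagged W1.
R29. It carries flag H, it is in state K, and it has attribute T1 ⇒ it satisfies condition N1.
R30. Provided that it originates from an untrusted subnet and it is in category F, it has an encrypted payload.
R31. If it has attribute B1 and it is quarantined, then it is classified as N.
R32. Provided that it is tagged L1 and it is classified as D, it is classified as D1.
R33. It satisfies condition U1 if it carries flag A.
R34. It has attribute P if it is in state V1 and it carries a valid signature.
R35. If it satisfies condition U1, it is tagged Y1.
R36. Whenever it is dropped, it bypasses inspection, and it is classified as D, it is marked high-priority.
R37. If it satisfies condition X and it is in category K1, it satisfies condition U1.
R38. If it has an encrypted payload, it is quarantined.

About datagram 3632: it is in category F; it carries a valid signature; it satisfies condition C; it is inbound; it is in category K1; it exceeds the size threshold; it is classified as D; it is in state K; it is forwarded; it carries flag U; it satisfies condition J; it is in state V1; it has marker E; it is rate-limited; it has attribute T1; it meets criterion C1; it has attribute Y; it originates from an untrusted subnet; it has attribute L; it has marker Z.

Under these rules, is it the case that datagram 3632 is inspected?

No

Forward chaining from the given facts derives: is in category V, satisfies condition Q, is logged, is dropped, matches a known-bad pattern, is in state W, satisfies condition X, is fragmented, has marker M, has an encrypted payload, has attribute P, satisfies condition U1, is quarantined, arrived on a privileged port, is tagged L1, is outbound, is classified as D1, is tagged Y1, is in state T, is classified as J1.
The only rule concluding "it is inspected" is R27, which needs "it is authenticated"; that is never established.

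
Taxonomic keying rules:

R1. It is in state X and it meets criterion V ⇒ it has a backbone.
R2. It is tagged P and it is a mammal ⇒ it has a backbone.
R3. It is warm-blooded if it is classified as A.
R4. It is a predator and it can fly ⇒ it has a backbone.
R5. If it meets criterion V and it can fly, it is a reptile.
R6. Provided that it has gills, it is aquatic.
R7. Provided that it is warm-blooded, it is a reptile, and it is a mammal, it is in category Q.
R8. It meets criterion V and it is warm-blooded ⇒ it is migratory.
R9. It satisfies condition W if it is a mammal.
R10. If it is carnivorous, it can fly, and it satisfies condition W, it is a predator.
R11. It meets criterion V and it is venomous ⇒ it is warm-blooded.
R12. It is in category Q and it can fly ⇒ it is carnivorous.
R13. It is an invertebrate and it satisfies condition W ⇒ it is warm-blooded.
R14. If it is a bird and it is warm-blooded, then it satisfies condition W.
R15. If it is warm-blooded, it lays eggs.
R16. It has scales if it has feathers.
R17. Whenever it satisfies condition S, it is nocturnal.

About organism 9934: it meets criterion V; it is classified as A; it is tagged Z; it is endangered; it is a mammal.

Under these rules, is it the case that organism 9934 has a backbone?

No

Forward chaining from the given facts derives: is warm-blooded, is migratory, satisfies condition W, lays eggs.
Rules concluding "it has a backbone": R1 needs "it is in state X"; R2 needs "it is tagged P"; R4 needs "it is a predator" — none of these are established.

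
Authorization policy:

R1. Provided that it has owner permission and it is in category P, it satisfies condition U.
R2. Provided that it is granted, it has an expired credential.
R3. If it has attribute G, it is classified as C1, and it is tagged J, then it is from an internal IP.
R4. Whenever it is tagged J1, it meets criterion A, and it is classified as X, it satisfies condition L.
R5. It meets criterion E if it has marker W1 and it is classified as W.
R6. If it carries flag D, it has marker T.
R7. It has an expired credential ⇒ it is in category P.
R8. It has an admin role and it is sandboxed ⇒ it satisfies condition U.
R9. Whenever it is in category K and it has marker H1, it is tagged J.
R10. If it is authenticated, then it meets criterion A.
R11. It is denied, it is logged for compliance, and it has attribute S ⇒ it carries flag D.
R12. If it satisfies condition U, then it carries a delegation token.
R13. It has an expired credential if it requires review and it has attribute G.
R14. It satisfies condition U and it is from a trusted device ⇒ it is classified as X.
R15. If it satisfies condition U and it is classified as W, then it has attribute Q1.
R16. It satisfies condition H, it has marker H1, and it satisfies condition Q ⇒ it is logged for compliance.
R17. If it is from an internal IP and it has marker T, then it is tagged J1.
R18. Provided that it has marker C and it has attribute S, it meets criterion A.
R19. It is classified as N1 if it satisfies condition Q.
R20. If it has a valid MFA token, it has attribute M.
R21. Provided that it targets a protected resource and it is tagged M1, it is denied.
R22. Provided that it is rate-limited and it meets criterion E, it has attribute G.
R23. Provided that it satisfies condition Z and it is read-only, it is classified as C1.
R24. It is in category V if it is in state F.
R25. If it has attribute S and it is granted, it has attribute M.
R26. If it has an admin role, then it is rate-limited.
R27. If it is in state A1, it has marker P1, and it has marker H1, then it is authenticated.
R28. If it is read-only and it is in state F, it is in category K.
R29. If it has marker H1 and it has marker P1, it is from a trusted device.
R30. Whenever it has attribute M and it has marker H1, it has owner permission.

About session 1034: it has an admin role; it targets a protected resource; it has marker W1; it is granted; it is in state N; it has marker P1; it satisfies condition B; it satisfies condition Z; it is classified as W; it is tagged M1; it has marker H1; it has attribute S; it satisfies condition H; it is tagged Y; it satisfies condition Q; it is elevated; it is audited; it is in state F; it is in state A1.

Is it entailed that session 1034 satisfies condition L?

No

Forward chaining from the given facts derives: has an expired credential, meets criterion E, is in category P, is logged for compliance, is classified as N1, is denied, is in category V, has attribute M, is rate-limited, is authenticated, is from a trusted device, has owner permission, satisfies condition U, meets criterion A, carries flag D, carries a delegation token, is classified as X, has attribute Q1, has attribute G, has marker T.
The only rule concluding "it satisfies condition L" is R4, which needs "it is tagged J1"; that is never established.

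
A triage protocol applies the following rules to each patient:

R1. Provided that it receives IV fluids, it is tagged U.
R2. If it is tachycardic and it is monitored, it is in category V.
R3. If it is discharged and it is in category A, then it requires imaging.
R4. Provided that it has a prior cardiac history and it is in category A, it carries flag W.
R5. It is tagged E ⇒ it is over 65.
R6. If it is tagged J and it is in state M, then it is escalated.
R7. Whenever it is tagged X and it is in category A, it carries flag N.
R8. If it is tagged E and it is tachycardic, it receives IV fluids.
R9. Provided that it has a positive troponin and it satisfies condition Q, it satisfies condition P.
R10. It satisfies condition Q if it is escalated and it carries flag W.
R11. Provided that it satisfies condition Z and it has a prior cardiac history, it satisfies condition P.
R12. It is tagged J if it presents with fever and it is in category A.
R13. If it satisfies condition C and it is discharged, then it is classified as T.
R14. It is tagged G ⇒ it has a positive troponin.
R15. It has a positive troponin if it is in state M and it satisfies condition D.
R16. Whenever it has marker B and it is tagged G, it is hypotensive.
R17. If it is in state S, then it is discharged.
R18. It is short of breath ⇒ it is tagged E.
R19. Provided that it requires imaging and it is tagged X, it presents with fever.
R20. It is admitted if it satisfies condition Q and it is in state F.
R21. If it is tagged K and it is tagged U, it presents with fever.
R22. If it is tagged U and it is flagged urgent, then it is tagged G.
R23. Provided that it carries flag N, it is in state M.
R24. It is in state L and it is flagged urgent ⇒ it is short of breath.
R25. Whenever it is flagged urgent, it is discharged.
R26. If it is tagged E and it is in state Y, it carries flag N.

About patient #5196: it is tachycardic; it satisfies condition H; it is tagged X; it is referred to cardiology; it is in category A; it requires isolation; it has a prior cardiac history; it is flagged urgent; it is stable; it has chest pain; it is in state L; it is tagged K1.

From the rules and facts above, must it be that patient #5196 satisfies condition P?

Yes

By R4 (it has a prior cardiac history, it is in category A): it carries flag W.
By R7 (it is tagged X, it is in category A): it carries flag N.
By R23 (it carries flag N): it is in state M.
By R24 (it is in state L, it is flagged urgent): it is short of breath.
By R25 (it is flagged urgent): it is discharged.
By R3 (it is discharged, it is in category A): it requires imaging.
By R18 (it is short of breath): it is tagged E.
By R19 (it requires imaging, it is tagged X): it presents with fever.
By R8 (it is tagged E, it is tachycardic): it receives IV fluids.
By R12 (it presents with fever, it is in category A): it is tagged J.
By R1 (it receives IV fluids): it is tagged U.
By R6 (it is tagged J, it is in state M): it is escalated.
By R10 (it is escalated, it carries flag W): it satisfies condition Q.
By R22 (it is tagged U, it is flagged urgent): it is tagged G.
By R14 (it is tagged G): it has a positive troponin.
By R9 (it has a positive troponin, it satisfies condition Q): it satisfies condition P.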